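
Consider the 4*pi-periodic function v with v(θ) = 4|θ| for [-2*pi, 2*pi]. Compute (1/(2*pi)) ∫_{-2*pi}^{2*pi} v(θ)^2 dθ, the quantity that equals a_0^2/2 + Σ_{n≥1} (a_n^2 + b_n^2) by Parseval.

(1/(2*pi)) ∫_{-2*pi}^{2*pi} v(θ)^2 dθ = (1/(2*pi)) · (256*pi**3/3) = 128*pi**2/3.

128*pi**2/3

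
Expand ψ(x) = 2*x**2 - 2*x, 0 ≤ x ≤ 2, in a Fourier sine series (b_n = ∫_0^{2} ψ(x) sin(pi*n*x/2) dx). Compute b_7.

8*(-8 + 49*pi**2)/(343*pi**3)

b_7 = ∫_0^{2} (2*x**2 - 2*x) sin(7*pi*x/2) dx.
Integrating by parts twice (tabular method), an antiderivative of (2*x**2 - 2*x) sin(7*pi*x/2) is -4*x**2*cos(7*pi*x/2)/(7*pi) + 16*x*sin(7*pi*x/2)/(49*pi**2) + 4*x*cos(7*pi*x/2)/(7*pi) - 8*sin(7*pi*x/2)/(49*pi**2) + 32*cos(7*pi*x/2)/(343*pi**3); evaluating from 0 to 2: ∫_{0}^{2} (2*x**2 - 2*x) sin(7*pi*x/2) dx = (8*(-4 + 49*pi**2)/(343*pi**3)) - (32/(343*pi**3)) = 8*(-8 + 49*pi**2)/(343*pi**3).
Hence b_7 = 8*(-8 + 49*pi**2)/(343*pi**3).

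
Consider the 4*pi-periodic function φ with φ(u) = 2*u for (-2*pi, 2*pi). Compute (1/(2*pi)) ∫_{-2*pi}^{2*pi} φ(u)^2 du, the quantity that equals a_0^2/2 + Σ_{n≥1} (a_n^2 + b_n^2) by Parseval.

(1/(2*pi)) ∫_{-2*pi}^{2*pi} φ(u)^2 du = (1/(2*pi)) · (64*pi**3/3) = 32*pi**2/3.

32*pi**2/3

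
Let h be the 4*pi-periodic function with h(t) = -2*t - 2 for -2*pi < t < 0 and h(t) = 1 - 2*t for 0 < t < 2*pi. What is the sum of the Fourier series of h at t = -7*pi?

1 - 2*pi

t = -7*pi differs from t = pi by -2 full period(s), and the series is 4*pi-periodic.
h is continuous at t = pi with value 1 - 2*pi, so the series converges to 1 - 2*pi there.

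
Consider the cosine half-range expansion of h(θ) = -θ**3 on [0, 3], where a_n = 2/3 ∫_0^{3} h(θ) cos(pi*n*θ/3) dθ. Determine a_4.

a_4 = 2/3 ∫_0^{3} (-θ**3) cos(4*pi*θ/3) dθ.
Integrating by parts three times (tabular method), an antiderivative of (-θ**3) cos(4*pi*θ/3) is -3*θ**3*sin(4*pi*θ/3)/(4*pi) - 27*θ**2*cos(4*pi*θ/3)/(16*pi**2) + 81*θ*sin(4*pi*θ/3)/(32*pi**3) + 243*cos(4*pi*θ/3)/(128*pi**4); evaluating from 0 to 3: ∫_{0}^{3} (-θ**3) cos(4*pi*θ/3) dθ = (243*(1 - 8*pi**2)/(128*pi**4)) - (243/(128*pi**4)) = -243/(16*pi**2).
Hence a_4 = (2/3)·(-243/(16*pi**2)) = -81/(8*pi**2).

-81/(8*pi**2)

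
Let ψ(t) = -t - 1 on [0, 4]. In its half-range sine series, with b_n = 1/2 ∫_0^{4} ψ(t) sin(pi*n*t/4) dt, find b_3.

-4/pi

b_3 = 1/2 ∫_0^{4} (-t - 1) sin(3*pi*t/4) dt.
Integrating by parts (boundary term plus one more integral), an antiderivative of (-t - 1) sin(3*pi*t/4) is 4*t*cos(3*pi*t/4)/(3*pi) - 16*sin(3*pi*t/4)/(9*pi**2) + 4*cos(3*pi*t/4)/(3*pi); evaluating from 0 to 4: ∫_{0}^{4} (-t - 1) sin(3*pi*t/4) dt = (-20/(3*pi)) - (4/(3*pi)) = -8/pi.
Hence b_3 = (1/2)·(-8/pi) = -4/pi.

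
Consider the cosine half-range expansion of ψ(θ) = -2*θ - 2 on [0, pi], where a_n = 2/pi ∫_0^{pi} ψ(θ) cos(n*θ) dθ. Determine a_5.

a_5 = 2/pi ∫_0^{pi} (-2*θ - 2) cos(5*θ) dθ.
Integrating by parts (boundary term plus one more integral), an antiderivative of (-2*θ - 2) cos(5*θ) is -2*θ*sin(5*θ)/5 - 2*sin(5*θ)/5 - 2*cos(5*θ)/25; evaluating from 0 to pi: ∫_{0}^{pi} (-2*θ - 2) cos(5*θ) dθ = (2/25) - (-2/25) = 4/25.
Hence a_5 = (2/pi)·(4/25) = 8/(25*pi).

8/(25*pi)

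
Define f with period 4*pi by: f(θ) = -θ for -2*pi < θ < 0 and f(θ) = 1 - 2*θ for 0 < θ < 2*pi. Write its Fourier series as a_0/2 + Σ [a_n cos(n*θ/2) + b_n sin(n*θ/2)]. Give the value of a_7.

a_7 = (1/(2*pi)) ∫_{-2*pi}^{2*pi} f(θ) cos(7*θ/2) dθ.
Split the integral at the breakpoints.
Integrating by parts (boundary term plus one more integral), an antiderivative of (-θ) cos(7*θ/2) is -2*θ*sin(7*θ/2)/7 - 4*cos(7*θ/2)/49; evaluating from -2*pi to 0: ∫_{-2*pi}^{0} (-θ) cos(7*θ/2) dθ = (-4/49) - (4/49) = -8/49.
Integrating by parts (boundary term plus one more integral), an antiderivative of (1 - 2*θ) cos(7*θ/2) is -4*θ*sin(7*θ/2)/7 + 2*sin(7*θ/2)/7 - 8*cos(7*θ/2)/49; evaluating from 0 to 2*pi: ∫_{0}^{2*pi} (1 - 2*θ) cos(7*θ/2) dθ = (8/49) - (-8/49) = 16/49.
Summing the pieces and multiplying by (1/(2*pi)) gives a_7 = 4/(49*pi).

4/(49*pi)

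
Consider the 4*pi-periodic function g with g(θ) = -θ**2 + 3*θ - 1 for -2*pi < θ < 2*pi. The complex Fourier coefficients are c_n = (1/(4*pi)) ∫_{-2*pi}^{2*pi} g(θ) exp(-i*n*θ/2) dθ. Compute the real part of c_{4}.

Since g is real-valued, Re(c_{4}) = (1/(4*pi)) ∫_{-2*pi}^{2*pi} g(θ) cos(2*θ) dθ = a_{4}/2.
Integrating by parts twice (tabular method), an antiderivative of (-θ**2 + 3*θ - 1) cos(2*θ) is -θ**2*sin(2*θ)/2 + 3*θ*sin(2*θ)/2 - θ*cos(2*θ)/2 - sin(2*θ)/4 + 3*cos(2*θ)/4; evaluating from -2*pi to 2*pi: ∫_{-2*pi}^{2*pi} (-θ**2 + 3*θ - 1) cos(2*θ) dθ = (3/4 - pi) - (3/4 + pi) = -2*pi.
Hence Re(c_{4}) = (1/(4*pi))·(-2*pi) = -1/2.

-1/2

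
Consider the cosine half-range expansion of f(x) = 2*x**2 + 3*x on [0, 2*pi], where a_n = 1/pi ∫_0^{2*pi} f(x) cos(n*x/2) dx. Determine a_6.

a_6 = 1/pi ∫_0^{2*pi} (2*x**2 + 3*x) cos(3*x) dx.
Integrating by parts twice (tabular method), an antiderivative of (2*x**2 + 3*x) cos(3*x) is 2*x**2*sin(3*x)/3 + x*sin(3*x) + 4*x*cos(3*x)/9 - 4*sin(3*x)/27 + cos(3*x)/3; evaluating from 0 to 2*pi: ∫_{0}^{2*pi} (2*x**2 + 3*x) cos(3*x) dx = (1/3 + 8*pi/9) - (1/3) = 8*pi/9.
Hence a_6 = (1/pi)·(8*pi/9) = 8/9.

8/9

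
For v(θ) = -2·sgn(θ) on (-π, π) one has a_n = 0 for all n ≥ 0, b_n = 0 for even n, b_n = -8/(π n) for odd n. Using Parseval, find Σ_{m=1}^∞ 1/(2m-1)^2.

Parseval: Σ b_n^2 = (1/π) ∫_{-π}^{π} v(θ)^2 dθ = 8.
Only odd n contribute, with b_n^2 = 64/(π^2 n^2), so Σ_{m≥1} 1/(2m-1)^2 = π^2·(8)/64 = pi**2/8.

pi**2/8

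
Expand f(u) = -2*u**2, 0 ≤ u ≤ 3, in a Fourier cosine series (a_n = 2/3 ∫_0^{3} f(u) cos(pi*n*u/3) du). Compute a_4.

a_4 = 2/3 ∫_0^{3} (-2*u**2) cos(4*pi*u/3) du.
Integrating by parts twice (tabular method), an antiderivative of (-2*u**2) cos(4*pi*u/3) is -3*u**2*sin(4*pi*u/3)/(2*pi) - 9*u*cos(4*pi*u/3)/(4*pi**2) + 27*sin(4*pi*u/3)/(16*pi**3); evaluating from 0 to 3: ∫_{0}^{3} (-2*u**2) cos(4*pi*u/3) du = (-27/(4*pi**2)) - (0) = -27/(4*pi**2).
Hence a_4 = (2/3)·(-27/(4*pi**2)) = -9/(2*pi**2).

-9/(2*pi**2)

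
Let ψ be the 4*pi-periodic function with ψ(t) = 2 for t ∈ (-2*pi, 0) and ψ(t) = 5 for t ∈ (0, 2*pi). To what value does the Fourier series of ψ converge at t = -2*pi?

7/2

At t = -2*pi the one-sided limits are ψ(-2*pi^-) = 5 and ψ(-2*pi^+) = 2.
By Dirichlet's theorem the series converges to their average, [(5) + (2)]/2 = 7/2.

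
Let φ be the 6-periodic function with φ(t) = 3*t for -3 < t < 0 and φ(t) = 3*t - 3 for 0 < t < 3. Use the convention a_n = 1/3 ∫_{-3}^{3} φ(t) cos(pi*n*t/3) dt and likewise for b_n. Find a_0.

-3

a_0 = 1/3 ∫_{-3}^{3} φ(t) dt = 1/3 · (-9) = -3.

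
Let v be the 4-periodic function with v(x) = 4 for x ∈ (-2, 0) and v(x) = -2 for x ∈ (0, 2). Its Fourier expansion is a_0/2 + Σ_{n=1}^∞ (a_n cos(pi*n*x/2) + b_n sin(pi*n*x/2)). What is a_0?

a_0 = 1/2 ∫_{-2}^{2} v(x) dx = 1/2 · (4) = 2.

2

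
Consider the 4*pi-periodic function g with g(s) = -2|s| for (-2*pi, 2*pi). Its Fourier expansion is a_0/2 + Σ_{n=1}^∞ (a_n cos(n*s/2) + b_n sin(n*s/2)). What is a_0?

-4*pi

a_0 = (1/(2*pi)) ∫_{-2*pi}^{2*pi} g(s) ds = (1/(2*pi)) · (-8*pi**2) = -4*pi.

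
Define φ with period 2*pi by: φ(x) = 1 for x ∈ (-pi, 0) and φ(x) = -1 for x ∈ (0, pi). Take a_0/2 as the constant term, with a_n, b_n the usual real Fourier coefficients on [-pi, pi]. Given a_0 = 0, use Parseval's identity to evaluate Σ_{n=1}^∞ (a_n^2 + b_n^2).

2

Parseval: a_0^2/2 + Σ_{n≥1} (a_n^2+b_n^2) = 1/pi ∫_{-pi}^{pi} φ(x)^2 dx = 2.
Subtract a_0^2/2 = 0: Σ (a_n^2+b_n^2) = 2.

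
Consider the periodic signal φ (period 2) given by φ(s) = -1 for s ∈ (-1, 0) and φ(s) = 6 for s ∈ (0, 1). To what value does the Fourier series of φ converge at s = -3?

s = -3 differs from s = -1 by -1 full period(s), and the series is 2-periodic.
At s = -1 the one-sided limits are φ(-1^-) = 6 and φ(-1^+) = -1.
By Dirichlet's theorem the series converges to their average, [(6) + (-1)]/2 = 5/2.

5/2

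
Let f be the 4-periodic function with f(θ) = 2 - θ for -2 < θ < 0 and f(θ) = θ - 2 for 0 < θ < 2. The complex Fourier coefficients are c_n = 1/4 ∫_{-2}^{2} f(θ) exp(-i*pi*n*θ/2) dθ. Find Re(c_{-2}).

Since f is real-valued, Re(c_{-2}) = 1/4 ∫_{-2}^{2} f(θ) cos(-pi*θ) dθ = a_{2}/2.
Split the integral at the breakpoints.
Integrating by parts (boundary term plus one more integral), an antiderivative of (2 - θ) cos(-pi*θ) is -θ*sin(pi*θ)/pi + 2*sin(pi*θ)/pi - cos(pi*θ)/pi**2; evaluating from -2 to 0: ∫_{-2}^{0} (2 - θ) cos(-pi*θ) dθ = (-1/pi**2) - (-1/pi**2) = 0.
Integrating by parts (boundary term plus one more integral), an antiderivative of (θ - 2) cos(-pi*θ) is θ*sin(pi*θ)/pi - 2*sin(pi*θ)/pi + cos(pi*θ)/pi**2; evaluating from 0 to 2: ∫_{0}^{2} (θ - 2) cos(-pi*θ) dθ = (pi**(-2)) - (pi**(-2)) = 0.
So ∫_{-2}^{2} f(θ) cos(-pi*θ) dθ = 0.
Hence Re(c_{-2}) = (1/4)·(0) = 0.

0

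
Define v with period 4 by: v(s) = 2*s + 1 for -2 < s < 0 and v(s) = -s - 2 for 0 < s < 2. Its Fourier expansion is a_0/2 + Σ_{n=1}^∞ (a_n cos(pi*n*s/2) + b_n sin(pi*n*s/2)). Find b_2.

b_2 = 1/2 ∫_{-2}^{2} v(s) sin(pi*s) ds.
Split the integral at the breakpoints.
Integrating by parts (boundary term plus one more integral), an antiderivative of (2*s + 1) sin(pi*s) is -2*s*cos(pi*s)/pi + 2*sin(pi*s)/pi**2 - cos(pi*s)/pi; evaluating from -2 to 0: ∫_{-2}^{0} (2*s + 1) sin(pi*s) ds = (-1/pi) - (3/pi) = -4/pi.
Integrating by parts (boundary term plus one more integral), an antiderivative of (-s - 2) sin(pi*s) is s*cos(pi*s)/pi - sin(pi*s)/pi**2 + 2*cos(pi*s)/pi; evaluating from 0 to 2: ∫_{0}^{2} (-s - 2) sin(pi*s) ds = (4/pi) - (2/pi) = 2/pi.
Summing the pieces and multiplying by (1/2) gives b_2 = -1/pi.

-1/pi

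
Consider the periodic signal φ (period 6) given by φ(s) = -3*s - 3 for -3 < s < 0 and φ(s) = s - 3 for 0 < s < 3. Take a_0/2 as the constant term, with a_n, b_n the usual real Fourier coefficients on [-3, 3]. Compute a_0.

0

a_0 = 1/3 ∫_{-3}^{3} φ(s) ds = 1/3 · (0) = 0.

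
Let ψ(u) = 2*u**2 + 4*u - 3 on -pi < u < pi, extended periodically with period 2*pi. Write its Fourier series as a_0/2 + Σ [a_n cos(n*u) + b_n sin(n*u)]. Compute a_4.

1/2

a_4 = 1/pi ∫_{-pi}^{pi} ψ(u) cos(4*u) du.
Integrating by parts twice (tabular method), an antiderivative of (2*u**2 + 4*u - 3) cos(4*u) is u**2*sin(4*u)/2 + u*sin(4*u) + u*cos(4*u)/4 - 13*sin(4*u)/16 + cos(4*u)/4; evaluating from -pi to pi: ∫_{-pi}^{pi} (2*u**2 + 4*u - 3) cos(4*u) du = (1/4 + pi/4) - (1/4 - pi/4) = pi/2.
Hence a_4 = (1/pi)·(pi/2) = 1/2.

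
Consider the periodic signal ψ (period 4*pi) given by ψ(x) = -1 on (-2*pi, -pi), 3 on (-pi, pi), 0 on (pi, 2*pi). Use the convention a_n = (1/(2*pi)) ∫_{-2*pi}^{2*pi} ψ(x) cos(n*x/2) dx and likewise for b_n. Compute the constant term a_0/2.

5/4

a_0 = (1/(2*pi)) ∫_{-2*pi}^{2*pi} ψ(x) dx = (1/(2*pi)) · (5*pi) = 5/2.
So the constant term a_0/2 = 5/4.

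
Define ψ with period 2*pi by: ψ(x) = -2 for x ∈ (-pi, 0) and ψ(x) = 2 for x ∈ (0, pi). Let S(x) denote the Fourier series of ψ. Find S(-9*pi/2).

-2

x = -9*pi/2 differs from x = -pi/2 by -2 full period(s), and the series is 2*pi-periodic.
ψ is continuous at x = -pi/2 with value -2, so the series converges to -2 there.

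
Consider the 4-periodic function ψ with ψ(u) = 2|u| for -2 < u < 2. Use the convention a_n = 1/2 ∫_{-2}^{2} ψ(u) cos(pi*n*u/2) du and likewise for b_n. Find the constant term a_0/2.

2

a_0 = 1/2 ∫_{-2}^{2} ψ(u) du = 1/2 · (8) = 4.
So the constant term a_0/2 = 2.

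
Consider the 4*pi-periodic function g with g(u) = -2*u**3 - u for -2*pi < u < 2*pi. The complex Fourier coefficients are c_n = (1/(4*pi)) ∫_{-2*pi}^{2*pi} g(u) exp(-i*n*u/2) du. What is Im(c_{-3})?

26/9 - 16*pi**2/3

Since g is real-valued, Im(c_{-3}) = -(1/(4*pi)) ∫_{-2*pi}^{2*pi} g(u) sin(-3*u/2) du = b_{3}/2.
g is odd and sin(-3*u/2) is odd, so the integrand is even: ∫_{-2*pi}^{2*pi} g(u) sin(-3*u/2) du = 2∫_0^{2*pi} g(u) sin(-3*u/2) du.
Integrating by parts three times (tabular method), an antiderivative of (-2*u**3 - u) sin(-3*u/2) is -4*u**3*cos(3*u/2)/3 + 8*u**2*sin(3*u/2)/3 + 26*u*cos(3*u/2)/9 - 52*sin(3*u/2)/27; evaluating from 0 to 2*pi: ∫_{0}^{2*pi} (-2*u**3 - u) sin(-3*u/2) du = (4*pi*(-13 + 24*pi**2)/9) - (0) = 4*pi*(-13 + 24*pi**2)/9.
So ∫_{-2*pi}^{2*pi} g(u) sin(-3*u/2) du = 8*pi*(-13 + 24*pi**2)/9.
Hence Im(c_{-3}) = (-1/(4*pi))·(8*pi*(-13 + 24*pi**2)/9) = 26/9 - 16*pi**2/3.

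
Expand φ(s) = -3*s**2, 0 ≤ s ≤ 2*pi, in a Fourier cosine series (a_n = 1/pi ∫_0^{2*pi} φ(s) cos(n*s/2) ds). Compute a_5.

48/25

a_5 = 1/pi ∫_0^{2*pi} (-3*s**2) cos(5*s/2) ds.
Integrating by parts twice (tabular method), an antiderivative of (-3*s**2) cos(5*s/2) is -6*s**2*sin(5*s/2)/5 - 24*s*cos(5*s/2)/25 + 48*sin(5*s/2)/125; evaluating from 0 to 2*pi: ∫_{0}^{2*pi} (-3*s**2) cos(5*s/2) ds = (48*pi/25) - (0) = 48*pi/25.
Hence a_5 = (1/pi)·(48*pi/25) = 48/25.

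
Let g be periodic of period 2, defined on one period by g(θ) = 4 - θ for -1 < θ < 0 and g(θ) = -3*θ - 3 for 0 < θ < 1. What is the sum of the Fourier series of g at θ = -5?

θ = -5 differs from θ = -1 by -2 full period(s), and the series is 2-periodic.
At θ = -1 the one-sided limits are g(-1^-) = -6 and g(-1^+) = 5.
By Dirichlet's theorem the series converges to their average, [(-6) + (5)]/2 = -1/2.

-1/2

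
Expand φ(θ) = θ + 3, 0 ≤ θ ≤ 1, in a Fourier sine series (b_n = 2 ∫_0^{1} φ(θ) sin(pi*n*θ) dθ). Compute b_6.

b_6 = 2 ∫_0^{1} (θ + 3) sin(6*pi*θ) dθ.
Integrating by parts (boundary term plus one more integral), an antiderivative of (θ + 3) sin(6*pi*θ) is -θ*cos(6*pi*θ)/(6*pi) + sin(6*pi*θ)/(36*pi**2) - cos(6*pi*θ)/(2*pi); evaluating from 0 to 1: ∫_{0}^{1} (θ + 3) sin(6*pi*θ) dθ = (-2/(3*pi)) - (-1/(2*pi)) = -1/(6*pi).
Hence b_6 = 2·(-1/(6*pi)) = -1/(3*pi).

-1/(3*pi)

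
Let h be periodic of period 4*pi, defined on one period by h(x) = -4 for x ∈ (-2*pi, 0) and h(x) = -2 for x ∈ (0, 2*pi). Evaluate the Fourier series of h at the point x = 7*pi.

-4

x = 7*pi differs from x = -pi by 2 full period(s), and the series is 4*pi-periodic.
h is continuous at x = -pi with value -4, so the series converges to -4 there.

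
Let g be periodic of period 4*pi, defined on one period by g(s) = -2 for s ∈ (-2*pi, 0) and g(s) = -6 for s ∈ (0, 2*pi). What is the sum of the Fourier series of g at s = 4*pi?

-4

s = 4*pi differs from s = 0 by 1 full period(s), and the series is 4*pi-periodic.
At s = 0 the one-sided limits are g(0^-) = -2 and g(0^+) = -6.
By Dirichlet's theorem the series converges to their average, [(-2) + (-6)]/2 = -4.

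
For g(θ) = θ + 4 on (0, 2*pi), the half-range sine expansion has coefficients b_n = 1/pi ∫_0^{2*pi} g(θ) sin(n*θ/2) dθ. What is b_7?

b_7 = 1/pi ∫_0^{2*pi} (θ + 4) sin(7*θ/2) dθ.
Integrating by parts (boundary term plus one more integral), an antiderivative of (θ + 4) sin(7*θ/2) is -2*θ*cos(7*θ/2)/7 + 4*sin(7*θ/2)/49 - 8*cos(7*θ/2)/7; evaluating from 0 to 2*pi: ∫_{0}^{2*pi} (θ + 4) sin(7*θ/2) dθ = (8/7 + 4*pi/7) - (-8/7) = 4*pi/7 + 16/7.
Hence b_7 = (1/pi)·(4*pi/7 + 16/7) = 4*(pi + 4)/(7*pi).

4*(pi + 4)/(7*pi)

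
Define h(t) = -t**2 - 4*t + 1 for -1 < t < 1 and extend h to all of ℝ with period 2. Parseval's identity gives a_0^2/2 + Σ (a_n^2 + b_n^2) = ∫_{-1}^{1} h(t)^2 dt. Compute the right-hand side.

176/15

∫_{-1}^{1} h(t)^2 dt = 176/15.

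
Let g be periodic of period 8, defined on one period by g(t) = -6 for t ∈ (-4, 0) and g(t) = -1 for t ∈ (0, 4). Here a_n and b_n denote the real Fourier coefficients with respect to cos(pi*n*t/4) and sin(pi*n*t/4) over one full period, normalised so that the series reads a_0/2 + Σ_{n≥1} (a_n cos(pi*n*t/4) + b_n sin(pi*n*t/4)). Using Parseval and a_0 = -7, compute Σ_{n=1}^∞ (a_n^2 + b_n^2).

Parseval: a_0^2/2 + Σ_{n≥1} (a_n^2+b_n^2) = 1/4 ∫_{-4}^{4} g(t)^2 dt = 37.
Subtract a_0^2/2 = 49/2: Σ (a_n^2+b_n^2) = 25/2.

25/2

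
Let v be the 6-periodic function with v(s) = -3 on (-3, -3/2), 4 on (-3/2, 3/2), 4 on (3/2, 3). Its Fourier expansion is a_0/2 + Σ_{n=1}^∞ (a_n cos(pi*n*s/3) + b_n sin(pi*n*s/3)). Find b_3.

7/(3*pi)

b_3 = 1/3 ∫_{-3}^{3} v(s) sin(pi*s) ds.
Split the integral at the breakpoints.
Directly, an antiderivative of (-3) sin(pi*s) is 3*cos(pi*s)/pi; evaluating from -3 to -3/2: ∫_{-3}^{-3/2} (-3) sin(pi*s) ds = (0) - (-3/pi) = 3/pi.
Directly, an antiderivative of (4) sin(pi*s) is -4*cos(pi*s)/pi; evaluating from -3/2 to 3/2: ∫_{-3/2}^{3/2} (4) sin(pi*s) ds = (0) - (0) = 0.
Directly, an antiderivative of (4) sin(pi*s) is -4*cos(pi*s)/pi; evaluating from 3/2 to 3: ∫_{3/2}^{3} (4) sin(pi*s) ds = (4/pi) - (0) = 4/pi.
Summing the pieces and multiplying by (1/3) gives b_3 = 7/(3*pi).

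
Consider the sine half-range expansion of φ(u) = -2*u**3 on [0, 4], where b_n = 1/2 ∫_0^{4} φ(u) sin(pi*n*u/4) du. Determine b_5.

256*(6 - 25*pi**2)/(125*pi**3)

b_5 = 1/2 ∫_0^{4} (-2*u**3) sin(5*pi*u/4) du.
Integrating by parts three times (tabular method), an antiderivative of (-2*u**3) sin(5*pi*u/4) is 8*u**3*cos(5*pi*u/4)/(5*pi) - 96*u**2*sin(5*pi*u/4)/(25*pi**2) - 768*u*cos(5*pi*u/4)/(125*pi**3) + 3072*sin(5*pi*u/4)/(625*pi**4); evaluating from 0 to 4: ∫_{0}^{4} (-2*u**3) sin(5*pi*u/4) du = (512*(6 - 25*pi**2)/(125*pi**3)) - (0) = 512*(6 - 25*pi**2)/(125*pi**3).
Hence b_5 = (1/2)·(512*(6 - 25*pi**2)/(125*pi**3)) = 256*(6 - 25*pi**2)/(125*pi**3).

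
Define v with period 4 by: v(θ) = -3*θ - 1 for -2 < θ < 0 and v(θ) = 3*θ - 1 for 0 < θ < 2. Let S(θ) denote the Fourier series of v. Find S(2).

θ = 2 differs from θ = -2 by 1 full period(s), and the series is 4-periodic.
v is continuous at θ = -2 with value 5, so the series converges to 5 there.

5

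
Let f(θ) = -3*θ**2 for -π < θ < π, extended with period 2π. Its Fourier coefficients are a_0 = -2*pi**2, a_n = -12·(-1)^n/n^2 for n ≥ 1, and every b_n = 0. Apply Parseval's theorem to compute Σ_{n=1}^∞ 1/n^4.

Parseval: a_0^2/2 + Σ a_n^2 = (1/π) ∫_{-π}^{π} f(θ)^2 dθ = 18*pi**4/5.
Subtract a_0^2/2 = 2*pi**4: Σ a_n^2 = 8*pi**4/5.
Since a_n^2 = 144/n^4, Σ 1/n^4 = pi**4/90.

pi**4/90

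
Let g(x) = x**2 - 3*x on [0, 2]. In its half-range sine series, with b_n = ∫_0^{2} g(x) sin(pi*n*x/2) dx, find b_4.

1/pi

b_4 = ∫_0^{2} (x**2 - 3*x) sin(2*pi*x) dx.
Integrating by parts twice (tabular method), an antiderivative of (x**2 - 3*x) sin(2*pi*x) is -x**2*cos(2*pi*x)/(2*pi) + x*sin(2*pi*x)/(2*pi**2) + 3*x*cos(2*pi*x)/(2*pi) - 3*sin(2*pi*x)/(4*pi**2) + cos(2*pi*x)/(4*pi**3); evaluating from 0 to 2: ∫_{0}^{2} (x**2 - 3*x) sin(2*pi*x) dx = ((1/4 + pi**2)/pi**3) - (1/(4*pi**3)) = 1/pi.
Hence b_4 = 1/pi.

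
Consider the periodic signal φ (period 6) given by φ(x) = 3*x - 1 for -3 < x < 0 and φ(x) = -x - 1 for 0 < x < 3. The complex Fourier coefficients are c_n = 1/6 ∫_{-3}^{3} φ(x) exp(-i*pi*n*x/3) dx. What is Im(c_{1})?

Since φ is real-valued, Im(c_{1}) = -1/6 ∫_{-3}^{3} φ(x) sin(pi*x/3) dx = -b_{1}/2.
Split the integral at the breakpoints.
Integrating by parts (boundary term plus one more integral), an antiderivative of (3*x - 1) sin(pi*x/3) is -9*x*cos(pi*x/3)/pi + 27*sin(pi*x/3)/pi**2 + 3*cos(pi*x/3)/pi; evaluating from -3 to 0: ∫_{-3}^{0} (3*x - 1) sin(pi*x/3) dx = (3/pi) - (-30/pi) = 33/pi.
Integrating by parts (boundary term plus one more integral), an antiderivative of (-x - 1) sin(pi*x/3) is 3*x*cos(pi*x/3)/pi - 9*sin(pi*x/3)/pi**2 + 3*cos(pi*x/3)/pi; evaluating from 0 to 3: ∫_{0}^{3} (-x - 1) sin(pi*x/3) dx = (-12/pi) - (3/pi) = -15/pi.
So ∫_{-3}^{3} φ(x) sin(pi*x/3) dx = 18/pi.
Hence Im(c_{1}) = (-1/6)·(18/pi) = -3/pi.

-3/pi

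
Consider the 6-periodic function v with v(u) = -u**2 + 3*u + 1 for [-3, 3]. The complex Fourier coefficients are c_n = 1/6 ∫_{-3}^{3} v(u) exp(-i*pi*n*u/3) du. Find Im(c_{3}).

-3/pi

Since v is real-valued, Im(c_{3}) = -1/6 ∫_{-3}^{3} v(u) sin(pi*u) du = -b_{3}/2.
Integrating by parts twice (tabular method), an antiderivative of (-u**2 + 3*u + 1) sin(pi*u) is u**2*cos(pi*u)/pi - 2*u*sin(pi*u)/pi**2 - 3*u*cos(pi*u)/pi + 3*sin(pi*u)/pi**2 - cos(pi*u)/pi - 2*cos(pi*u)/pi**3; evaluating from -3 to 3: ∫_{-3}^{3} (-u**2 + 3*u + 1) sin(pi*u) du = ((2 + pi**2)/pi**3) - (-17/pi + 2/pi**3) = 18/pi.
Hence Im(c_{3}) = (-1/6)·(18/pi) = -3/pi.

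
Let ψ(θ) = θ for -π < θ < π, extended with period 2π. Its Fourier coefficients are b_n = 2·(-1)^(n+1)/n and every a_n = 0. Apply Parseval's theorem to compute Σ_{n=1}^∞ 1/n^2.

Parseval: Σ b_n^2 = (1/π) ∫_{-π}^{π} ψ(θ)^2 dθ = 2*pi**2/3.
Σ b_n^2 = Σ 4/n^2, so Σ 1/n^2 = (2*pi**2/3)/4 = pi**2/6.

pi**2/6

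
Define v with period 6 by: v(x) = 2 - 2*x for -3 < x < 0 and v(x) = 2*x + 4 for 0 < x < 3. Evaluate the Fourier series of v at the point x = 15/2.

x = 15/2 differs from x = 3/2 by 1 full period(s), and the series is 6-periodic.
v is continuous at x = 3/2 with value 7, so the series converges to 7 there.

7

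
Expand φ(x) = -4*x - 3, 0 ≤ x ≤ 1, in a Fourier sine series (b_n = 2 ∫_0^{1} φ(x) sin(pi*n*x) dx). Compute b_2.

b_2 = 2 ∫_0^{1} (-4*x - 3) sin(2*pi*x) dx.
Integrating by parts (boundary term plus one more integral), an antiderivative of (-4*x - 3) sin(2*pi*x) is 2*x*cos(2*pi*x)/pi - sin(2*pi*x)/pi**2 + 3*cos(2*pi*x)/(2*pi); evaluating from 0 to 1: ∫_{0}^{1} (-4*x - 3) sin(2*pi*x) dx = (7/(2*pi)) - (3/(2*pi)) = 2/pi.
Hence b_2 = 2·(2/pi) = 4/pi.

4/pi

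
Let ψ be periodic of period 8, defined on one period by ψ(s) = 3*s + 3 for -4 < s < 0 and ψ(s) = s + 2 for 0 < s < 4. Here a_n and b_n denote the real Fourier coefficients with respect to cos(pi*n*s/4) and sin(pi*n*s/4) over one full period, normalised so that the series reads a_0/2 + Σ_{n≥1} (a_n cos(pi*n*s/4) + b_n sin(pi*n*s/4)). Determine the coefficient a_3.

a_3 = 1/4 ∫_{-4}^{4} ψ(s) cos(3*pi*s/4) ds.
Split the integral at the breakpoints.
Integrating by parts (boundary term plus one more integral), an antiderivative of (3*s + 3) cos(3*pi*s/4) is 4*s*sin(3*pi*s/4)/pi + 4*sin(3*pi*s/4)/pi + 16*cos(3*pi*s/4)/(3*pi**2); evaluating from -4 to 0: ∫_{-4}^{0} (3*s + 3) cos(3*pi*s/4) ds = (16/(3*pi**2)) - (-16/(3*pi**2)) = 32/(3*pi**2).
Integrating by parts (boundary term plus one more integral), an antiderivative of (s + 2) cos(3*pi*s/4) is 4*s*sin(3*pi*s/4)/(3*pi) + 8*sin(3*pi*s/4)/(3*pi) + 16*cos(3*pi*s/4)/(9*pi**2); evaluating from 0 to 4: ∫_{0}^{4} (s + 2) cos(3*pi*s/4) ds = (-16/(9*pi**2)) - (16/(9*pi**2)) = -32/(9*pi**2).
Summing the pieces and multiplying by (1/4) gives a_3 = 16/(9*pi**2).

16/(9*pi**2)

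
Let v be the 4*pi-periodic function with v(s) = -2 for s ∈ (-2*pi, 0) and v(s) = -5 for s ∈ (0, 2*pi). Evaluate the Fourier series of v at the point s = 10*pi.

-7/2

s = 10*pi differs from s = 2*pi by 2 full period(s), and the series is 4*pi-periodic.
At s = 2*pi the one-sided limits are v(2*pi^-) = -5 and v(2*pi^+) = -2.
By Dirichlet's theorem the series converges to their average, [(-5) + (-2)]/2 = -7/2.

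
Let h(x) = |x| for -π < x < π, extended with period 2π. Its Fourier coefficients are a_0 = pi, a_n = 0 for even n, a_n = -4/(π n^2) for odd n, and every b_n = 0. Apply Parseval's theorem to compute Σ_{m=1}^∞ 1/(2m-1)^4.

Parseval: a_0^2/2 + Σ a_n^2 = (1/π) ∫_{-π}^{π} h(x)^2 dx = 2*pi**2/3.
Subtract a_0^2/2 = pi**2/2: Σ a_n^2 = pi**2/6.
Only odd n contribute, with a_n^2 = 16/(π^2 n^4), so Σ_{m≥1} 1/(2m-1)^4 = π^2·(pi**2/6)/16 = pi**4/96.

pi**4/96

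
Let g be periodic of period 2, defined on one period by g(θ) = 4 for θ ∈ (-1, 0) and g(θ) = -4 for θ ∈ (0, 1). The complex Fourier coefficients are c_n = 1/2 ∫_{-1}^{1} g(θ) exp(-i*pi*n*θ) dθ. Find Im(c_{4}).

0

Since g is real-valued, Im(c_{4}) = -1/2 ∫_{-1}^{1} g(θ) sin(4*pi*θ) dθ = -b_{4}/2.
g is odd and sin(4*pi*θ) is odd, so the integrand is even: ∫_{-1}^{1} g(θ) sin(4*pi*θ) dθ = 2∫_0^{1} g(θ) sin(4*pi*θ) dθ.
Directly, an antiderivative of (-4) sin(4*pi*θ) is cos(4*pi*θ)/pi; evaluating from 0 to 1: ∫_{0}^{1} (-4) sin(4*pi*θ) dθ = (1/pi) - (1/pi) = 0.
So ∫_{-1}^{1} g(θ) sin(4*pi*θ) dθ = 0.
Hence Im(c_{4}) = (-1/2)·(0) = 0.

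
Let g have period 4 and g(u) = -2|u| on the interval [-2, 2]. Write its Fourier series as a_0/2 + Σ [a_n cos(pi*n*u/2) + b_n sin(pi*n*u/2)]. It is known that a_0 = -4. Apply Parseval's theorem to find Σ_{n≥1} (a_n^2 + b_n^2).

8/3

Parseval: a_0^2/2 + Σ_{n≥1} (a_n^2+b_n^2) = 1/2 ∫_{-2}^{2} g(u)^2 du = 32/3.
Subtract a_0^2/2 = 8: Σ (a_n^2+b_n^2) = 8/3.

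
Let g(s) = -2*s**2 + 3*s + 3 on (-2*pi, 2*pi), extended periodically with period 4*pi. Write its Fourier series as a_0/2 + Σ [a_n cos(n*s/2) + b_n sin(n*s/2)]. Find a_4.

-2

a_4 = (1/(2*pi)) ∫_{-2*pi}^{2*pi} g(s) cos(2*s) ds.
Integrating by parts twice (tabular method), an antiderivative of (-2*s**2 + 3*s + 3) cos(2*s) is -s**2*sin(2*s) + 3*s*sin(2*s)/2 - s*cos(2*s) + 2*sin(2*s) + 3*cos(2*s)/4; evaluating from -2*pi to 2*pi: ∫_{-2*pi}^{2*pi} (-2*s**2 + 3*s + 3) cos(2*s) ds = (3/4 - 2*pi) - (3/4 + 2*pi) = -4*pi.
Hence a_4 = (1/(2*pi))·(-4*pi) = -2.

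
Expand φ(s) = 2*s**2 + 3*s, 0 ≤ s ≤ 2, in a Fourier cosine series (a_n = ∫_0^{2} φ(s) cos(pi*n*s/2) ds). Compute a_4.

a_4 = ∫_0^{2} (2*s**2 + 3*s) cos(2*pi*s) ds.
Integrating by parts twice (tabular method), an antiderivative of (2*s**2 + 3*s) cos(2*pi*s) is s**2*sin(2*pi*s)/pi + 3*s*sin(2*pi*s)/(2*pi) + s*cos(2*pi*s)/pi**2 - sin(2*pi*s)/(2*pi**3) + 3*cos(2*pi*s)/(4*pi**2); evaluating from 0 to 2: ∫_{0}^{2} (2*s**2 + 3*s) cos(2*pi*s) ds = (11/(4*pi**2)) - (3/(4*pi**2)) = 2/pi**2.
Hence a_4 = 2/pi**2.

2/pi**2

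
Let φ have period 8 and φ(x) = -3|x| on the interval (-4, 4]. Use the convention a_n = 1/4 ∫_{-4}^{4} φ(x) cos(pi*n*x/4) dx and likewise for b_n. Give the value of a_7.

a_7 = 1/4 ∫_{-4}^{4} φ(x) cos(7*pi*x/4) dx.
φ is even and cos(7*pi*x/4) is even, so the integrand is even and a_7 = 1/2 ∫_0^{4} φ(x) cos(7*pi*x/4) dx.
Integrating by parts (boundary term plus one more integral), an antiderivative of (-3*x) cos(7*pi*x/4) is -12*x*sin(7*pi*x/4)/(7*pi) - 48*cos(7*pi*x/4)/(49*pi**2); evaluating from 0 to 4: ∫_{0}^{4} (-3*x) cos(7*pi*x/4) dx = (48/(49*pi**2)) - (-48/(49*pi**2)) = 96/(49*pi**2).
Hence a_7 = (1/2)·(96/(49*pi**2)) = 48/(49*pi**2).

48/(49*pi**2)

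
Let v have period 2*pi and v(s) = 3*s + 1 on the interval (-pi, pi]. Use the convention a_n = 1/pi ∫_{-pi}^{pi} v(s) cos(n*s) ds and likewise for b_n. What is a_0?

a_0 = 1/pi ∫_{-pi}^{pi} v(s) ds = 1/pi · (2*pi) = 2.

2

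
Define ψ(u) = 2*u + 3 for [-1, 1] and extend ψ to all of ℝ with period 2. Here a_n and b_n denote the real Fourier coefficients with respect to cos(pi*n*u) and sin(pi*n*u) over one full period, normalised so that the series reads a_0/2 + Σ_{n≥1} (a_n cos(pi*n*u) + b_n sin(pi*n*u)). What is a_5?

0

a_5 = ∫_{-1}^{1} ψ(u) cos(5*pi*u) du.
Integrating by parts (boundary term plus one more integral), an antiderivative of (2*u + 3) cos(5*pi*u) is 2*u*sin(5*pi*u)/(5*pi) + 3*sin(5*pi*u)/(5*pi) + 2*cos(5*pi*u)/(25*pi**2); evaluating from -1 to 1: ∫_{-1}^{1} (2*u + 3) cos(5*pi*u) du = (-2/(25*pi**2)) - (-2/(25*pi**2)) = 0.
Hence a_5 = 0.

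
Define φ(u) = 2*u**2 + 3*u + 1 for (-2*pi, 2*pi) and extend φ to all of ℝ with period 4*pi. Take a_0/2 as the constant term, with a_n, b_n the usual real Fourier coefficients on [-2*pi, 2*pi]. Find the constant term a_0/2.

a_0 = (1/(2*pi)) ∫_{-2*pi}^{2*pi} φ(u) du = (1/(2*pi)) · (4*pi + 32*pi**3/3) = 2 + 16*pi**2/3.
So the constant term a_0/2 = 1 + 8*pi**2/3.

1 + 8*pi**2/3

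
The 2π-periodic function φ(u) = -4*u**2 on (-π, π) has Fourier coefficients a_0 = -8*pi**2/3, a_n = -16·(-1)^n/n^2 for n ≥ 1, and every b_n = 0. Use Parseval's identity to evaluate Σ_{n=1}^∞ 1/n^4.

Parseval: a_0^2/2 + Σ a_n^2 = (1/π) ∫_{-π}^{π} φ(u)^2 du = 32*pi**4/5.
Subtract a_0^2/2 = 32*pi**4/9: Σ a_n^2 = 128*pi**4/45.
Since a_n^2 = 256/n^4, Σ 1/n^4 = pi**4/90.

pi**4/90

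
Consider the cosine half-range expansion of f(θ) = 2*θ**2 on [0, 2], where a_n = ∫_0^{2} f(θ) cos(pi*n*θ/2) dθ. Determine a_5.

-32/(25*pi**2)

a_5 = ∫_0^{2} (2*θ**2) cos(5*pi*θ/2) dθ.
Integrating by parts twice (tabular method), an antiderivative of (2*θ**2) cos(5*pi*θ/2) is 4*θ**2*sin(5*pi*θ/2)/(5*pi) + 16*θ*cos(5*pi*θ/2)/(25*pi**2) - 32*sin(5*pi*θ/2)/(125*pi**3); evaluating from 0 to 2: ∫_{0}^{2} (2*θ**2) cos(5*pi*θ/2) dθ = (-32/(25*pi**2)) - (0) = -32/(25*pi**2).
Hence a_5 = -32/(25*pi**2).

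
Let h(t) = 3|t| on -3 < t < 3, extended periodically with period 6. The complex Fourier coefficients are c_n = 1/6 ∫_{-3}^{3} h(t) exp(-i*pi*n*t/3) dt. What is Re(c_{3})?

-2/pi**2

Since h is real-valued, Re(c_{3}) = 1/6 ∫_{-3}^{3} h(t) cos(pi*t) dt = a_{3}/2.
h is even and cos(pi*t) is even, so the integrand is even: ∫_{-3}^{3} h(t) cos(pi*t) dt = 2∫_0^{3} h(t) cos(pi*t) dt.
Integrating by parts (boundary term plus one more integral), an antiderivative of (3*t) cos(pi*t) is 3*t*sin(pi*t)/pi + 3*cos(pi*t)/pi**2; evaluating from 0 to 3: ∫_{0}^{3} (3*t) cos(pi*t) dt = (-3/pi**2) - (3/pi**2) = -6/pi**2.
So ∫_{-3}^{3} h(t) cos(pi*t) dt = -12/pi**2.
Hence Re(c_{3}) = (1/6)·(-12/pi**2) = -2/pi**2.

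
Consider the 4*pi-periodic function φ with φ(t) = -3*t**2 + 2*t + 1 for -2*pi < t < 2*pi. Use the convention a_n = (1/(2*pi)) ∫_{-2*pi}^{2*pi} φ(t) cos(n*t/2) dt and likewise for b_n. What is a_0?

a_0 = (1/(2*pi)) ∫_{-2*pi}^{2*pi} φ(t) dt = (1/(2*pi)) · (-16*pi**3 + 4*pi) = 2 - 8*pi**2.

2 - 8*pi**2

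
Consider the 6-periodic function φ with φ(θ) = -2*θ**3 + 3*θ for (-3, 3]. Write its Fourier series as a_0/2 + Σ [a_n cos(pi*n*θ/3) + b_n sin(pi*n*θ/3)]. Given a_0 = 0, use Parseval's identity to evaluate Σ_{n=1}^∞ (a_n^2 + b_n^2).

17442/35

Parseval: a_0^2/2 + Σ_{n≥1} (a_n^2+b_n^2) = 1/3 ∫_{-3}^{3} φ(θ)^2 dθ = 17442/35.
Subtract a_0^2/2 = 0: Σ (a_n^2+b_n^2) = 17442/35.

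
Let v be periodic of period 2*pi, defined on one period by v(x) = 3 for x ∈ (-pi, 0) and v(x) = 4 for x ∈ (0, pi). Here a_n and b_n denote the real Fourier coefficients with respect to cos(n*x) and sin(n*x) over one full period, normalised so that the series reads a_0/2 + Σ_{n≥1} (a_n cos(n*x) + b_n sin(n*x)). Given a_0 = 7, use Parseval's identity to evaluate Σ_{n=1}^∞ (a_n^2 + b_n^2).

1/2

Parseval: a_0^2/2 + Σ_{n≥1} (a_n^2+b_n^2) = 1/pi ∫_{-pi}^{pi} v(x)^2 dx = 25.
Subtract a_0^2/2 = 49/2: Σ (a_n^2+b_n^2) = 1/2.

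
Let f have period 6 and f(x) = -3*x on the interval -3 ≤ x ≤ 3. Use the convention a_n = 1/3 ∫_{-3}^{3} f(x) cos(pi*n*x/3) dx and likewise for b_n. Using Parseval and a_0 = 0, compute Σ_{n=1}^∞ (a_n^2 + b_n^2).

54

Parseval: a_0^2/2 + Σ_{n≥1} (a_n^2+b_n^2) = 1/3 ∫_{-3}^{3} f(x)^2 dx = 54.
Subtract a_0^2/2 = 0: Σ (a_n^2+b_n^2) = 54.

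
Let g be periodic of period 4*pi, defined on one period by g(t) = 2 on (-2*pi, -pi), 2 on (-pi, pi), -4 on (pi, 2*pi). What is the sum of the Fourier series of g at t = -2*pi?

-1

t = -2*pi differs from t = 2*pi by -1 full period(s), and the series is 4*pi-periodic.
At t = 2*pi the one-sided limits are g(2*pi^-) = -4 and g(2*pi^+) = 2.
By Dirichlet's theorem the series converges to their average, [(-4) + (2)]/2 = -1.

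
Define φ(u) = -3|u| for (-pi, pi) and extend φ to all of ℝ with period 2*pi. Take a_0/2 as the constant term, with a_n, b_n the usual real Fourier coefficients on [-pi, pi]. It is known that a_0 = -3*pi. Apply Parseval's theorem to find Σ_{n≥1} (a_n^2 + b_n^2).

3*pi**2/2

Parseval: a_0^2/2 + Σ_{n≥1} (a_n^2+b_n^2) = 1/pi ∫_{-pi}^{pi} φ(u)^2 du = 6*pi**2.
Subtract a_0^2/2 = 9*pi**2/2: Σ (a_n^2+b_n^2) = 3*pi**2/2.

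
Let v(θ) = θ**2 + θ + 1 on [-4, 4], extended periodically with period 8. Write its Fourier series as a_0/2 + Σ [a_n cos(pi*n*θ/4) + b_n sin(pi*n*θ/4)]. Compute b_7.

b_7 = 1/4 ∫_{-4}^{4} v(θ) sin(7*pi*θ/4) dθ.
Integrating by parts twice (tabular method), an antiderivative of (θ**2 + θ + 1) sin(7*pi*θ/4) is -4*θ**2*cos(7*pi*θ/4)/(7*pi) + 32*θ*sin(7*pi*θ/4)/(49*pi**2) - 4*θ*cos(7*pi*θ/4)/(7*pi) + 16*sin(7*pi*θ/4)/(49*pi**2) - 4*cos(7*pi*θ/4)/(7*pi) + 128*cos(7*pi*θ/4)/(343*pi**3); evaluating from -4 to 4: ∫_{-4}^{4} (θ**2 + θ + 1) sin(7*pi*θ/4) dθ = (-128/(343*pi**3) + 12/pi) - (4*(-32 + 637*pi**2)/(343*pi**3)) = 32/(7*pi).
Hence b_7 = (1/4)·(32/(7*pi)) = 8/(7*pi).

8/(7*pi)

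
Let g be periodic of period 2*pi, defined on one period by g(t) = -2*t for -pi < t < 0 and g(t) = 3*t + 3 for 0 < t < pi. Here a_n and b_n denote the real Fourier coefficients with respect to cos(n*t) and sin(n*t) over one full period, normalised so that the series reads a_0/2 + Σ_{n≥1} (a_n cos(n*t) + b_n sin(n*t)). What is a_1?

-10/pi

a_1 = 1/pi ∫_{-pi}^{pi} g(t) cos(t) dt.
Split the integral at the breakpoints.
Integrating by parts (boundary term plus one more integral), an antiderivative of (-2*t) cos(t) is -2*t*sin(t) - 2*cos(t); evaluating from -pi to 0: ∫_{-pi}^{0} (-2*t) cos(t) dt = (-2) - (2) = -4.
Integrating by parts (boundary term plus one more integral), an antiderivative of (3*t + 3) cos(t) is 3*t*sin(t) + 3*sin(t) + 3*cos(t); evaluating from 0 to pi: ∫_{0}^{pi} (3*t + 3) cos(t) dt = (-3) - (3) = -6.
Summing the pieces and multiplying by (1/pi) gives a_1 = -10/pi.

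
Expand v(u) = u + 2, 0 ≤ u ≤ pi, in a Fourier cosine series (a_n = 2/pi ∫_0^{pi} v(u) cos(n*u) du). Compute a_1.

a_1 = 2/pi ∫_0^{pi} (u + 2) cos(u) du.
Integrating by parts (boundary term plus one more integral), an antiderivative of (u + 2) cos(u) is u*sin(u) + 2*sin(u) + cos(u); evaluating from 0 to pi: ∫_{0}^{pi} (u + 2) cos(u) du = (-1) - (1) = -2.
Hence a_1 = (2/pi)·(-2) = -4/pi.

-4/pi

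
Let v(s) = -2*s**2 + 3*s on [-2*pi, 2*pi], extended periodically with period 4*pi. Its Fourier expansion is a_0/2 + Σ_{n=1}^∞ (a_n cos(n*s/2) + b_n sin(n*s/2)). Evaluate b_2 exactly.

-6

b_2 = (1/(2*pi)) ∫_{-2*pi}^{2*pi} v(s) sin(s) ds.
Integrating by parts twice (tabular method), an antiderivative of (-2*s**2 + 3*s) sin(s) is 2*s**2*cos(s) - 4*s*sin(s) - 3*s*cos(s) + 3*sin(s) - 4*cos(s); evaluating from -2*pi to 2*pi: ∫_{-2*pi}^{2*pi} (-2*s**2 + 3*s) sin(s) ds = (-6*pi - 4 + 8*pi**2) - (-4 + 6*pi + 8*pi**2) = -12*pi.
Hence b_2 = (1/(2*pi))·(-12*pi) = -6.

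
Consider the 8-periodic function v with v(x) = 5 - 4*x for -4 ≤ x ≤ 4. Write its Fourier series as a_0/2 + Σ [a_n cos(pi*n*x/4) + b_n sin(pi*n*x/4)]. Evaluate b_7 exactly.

b_7 = 1/4 ∫_{-4}^{4} v(x) sin(7*pi*x/4) dx.
Integrating by parts (boundary term plus one more integral), an antiderivative of (5 - 4*x) sin(7*pi*x/4) is 16*x*cos(7*pi*x/4)/(7*pi) - 64*sin(7*pi*x/4)/(49*pi**2) - 20*cos(7*pi*x/4)/(7*pi); evaluating from -4 to 4: ∫_{-4}^{4} (5 - 4*x) sin(7*pi*x/4) dx = (-44/(7*pi)) - (12/pi) = -128/(7*pi).
Hence b_7 = (1/4)·(-128/(7*pi)) = -32/(7*pi).

-32/(7*pi)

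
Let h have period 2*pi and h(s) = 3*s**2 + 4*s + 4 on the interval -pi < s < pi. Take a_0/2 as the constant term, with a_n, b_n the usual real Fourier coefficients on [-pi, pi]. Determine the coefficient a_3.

-4/3

a_3 = 1/pi ∫_{-pi}^{pi} h(s) cos(3*s) ds.
Integrating by parts twice (tabular method), an antiderivative of (3*s**2 + 4*s + 4) cos(3*s) is s**2*sin(3*s) + 4*s*sin(3*s)/3 + 2*s*cos(3*s)/3 + 10*sin(3*s)/9 + 4*cos(3*s)/9; evaluating from -pi to pi: ∫_{-pi}^{pi} (3*s**2 + 4*s + 4) cos(3*s) ds = (-2*pi/3 - 4/9) - (-4/9 + 2*pi/3) = -4*pi/3.
Hence a_3 = (1/pi)·(-4*pi/3) = -4/3.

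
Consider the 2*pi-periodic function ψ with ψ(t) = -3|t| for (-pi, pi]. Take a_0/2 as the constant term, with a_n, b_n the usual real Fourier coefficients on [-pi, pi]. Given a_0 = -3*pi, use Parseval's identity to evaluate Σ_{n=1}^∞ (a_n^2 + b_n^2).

Parseval: a_0^2/2 + Σ_{n≥1} (a_n^2+b_n^2) = 1/pi ∫_{-pi}^{pi} ψ(t)^2 dt = 6*pi**2.
Subtract a_0^2/2 = 9*pi**2/2: Σ (a_n^2+b_n^2) = 3*pi**2/2.

3*pi**2/2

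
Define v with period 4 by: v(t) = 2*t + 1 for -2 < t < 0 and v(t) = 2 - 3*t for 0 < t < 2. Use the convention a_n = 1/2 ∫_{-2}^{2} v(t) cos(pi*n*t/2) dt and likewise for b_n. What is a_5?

4/(5*pi**2)

a_5 = 1/2 ∫_{-2}^{2} v(t) cos(5*pi*t/2) dt.
Split the integral at the breakpoints.
Integrating by parts (boundary term plus one more integral), an antiderivative of (2*t + 1) cos(5*pi*t/2) is 4*t*sin(5*pi*t/2)/(5*pi) + 2*sin(5*pi*t/2)/(5*pi) + 8*cos(5*pi*t/2)/(25*pi**2); evaluating from -2 to 0: ∫_{-2}^{0} (2*t + 1) cos(5*pi*t/2) dt = (8/(25*pi**2)) - (-8/(25*pi**2)) = 16/(25*pi**2).
Integrating by parts (boundary term plus one more integral), an antiderivative of (2 - 3*t) cos(5*pi*t/2) is -6*t*sin(5*pi*t/2)/(5*pi) + 4*sin(5*pi*t/2)/(5*pi) - 12*cos(5*pi*t/2)/(25*pi**2); evaluating from 0 to 2: ∫_{0}^{2} (2 - 3*t) cos(5*pi*t/2) dt = (12/(25*pi**2)) - (-12/(25*pi**2)) = 24/(25*pi**2).
Summing the pieces and multiplying by (1/2) gives a_5 = 4/(5*pi**2).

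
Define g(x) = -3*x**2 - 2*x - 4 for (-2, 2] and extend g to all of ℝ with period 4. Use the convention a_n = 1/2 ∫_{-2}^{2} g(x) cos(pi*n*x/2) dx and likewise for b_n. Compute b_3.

b_3 = 1/2 ∫_{-2}^{2} g(x) sin(3*pi*x/2) dx.
Integrating by parts twice (tabular method), an antiderivative of (-3*x**2 - 2*x - 4) sin(3*pi*x/2) is 2*x**2*cos(3*pi*x/2)/pi - 8*x*sin(3*pi*x/2)/(3*pi**2) + 4*x*cos(3*pi*x/2)/(3*pi) - 8*sin(3*pi*x/2)/(9*pi**2) - 16*cos(3*pi*x/2)/(9*pi**3) + 8*cos(3*pi*x/2)/(3*pi); evaluating from -2 to 2: ∫_{-2}^{2} (-3*x**2 - 2*x - 4) sin(3*pi*x/2) dx = (8*(2 - 15*pi**2)/(9*pi**3)) - (-8/pi + 16/(9*pi**3)) = -16/(3*pi).
Hence b_3 = (1/2)·(-16/(3*pi)) = -8/(3*pi).

-8/(3*pi)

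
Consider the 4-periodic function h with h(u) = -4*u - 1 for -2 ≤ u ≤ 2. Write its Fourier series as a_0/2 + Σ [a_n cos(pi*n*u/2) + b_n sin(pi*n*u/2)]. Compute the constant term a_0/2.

a_0 = 1/2 ∫_{-2}^{2} h(u) du = 1/2 · (-4) = -2.
So the constant term a_0/2 = -1.

-1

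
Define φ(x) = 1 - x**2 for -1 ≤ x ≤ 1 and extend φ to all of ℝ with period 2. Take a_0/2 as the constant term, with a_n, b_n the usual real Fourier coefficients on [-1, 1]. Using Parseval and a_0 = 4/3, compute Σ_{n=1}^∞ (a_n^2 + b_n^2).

8/45

Parseval: a_0^2/2 + Σ_{n≥1} (a_n^2+b_n^2) = ∫_{-1}^{1} φ(x)^2 dx = 16/15.
Subtract a_0^2/2 = 8/9: Σ (a_n^2+b_n^2) = 8/45.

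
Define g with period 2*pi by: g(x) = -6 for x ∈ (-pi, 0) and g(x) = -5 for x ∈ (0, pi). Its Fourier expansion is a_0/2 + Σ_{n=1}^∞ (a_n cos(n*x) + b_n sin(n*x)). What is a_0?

a_0 = 1/pi ∫_{-pi}^{pi} g(x) dx = 1/pi · (-11*pi) = -11.

-11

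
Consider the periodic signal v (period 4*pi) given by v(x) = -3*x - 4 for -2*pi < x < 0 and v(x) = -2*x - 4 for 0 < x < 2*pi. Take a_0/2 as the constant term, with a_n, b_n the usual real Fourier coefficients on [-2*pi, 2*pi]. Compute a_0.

a_0 = (1/(2*pi)) ∫_{-2*pi}^{2*pi} v(x) dx = (1/(2*pi)) · (2*pi*(-8 + pi)) = -8 + pi.

-8 + pi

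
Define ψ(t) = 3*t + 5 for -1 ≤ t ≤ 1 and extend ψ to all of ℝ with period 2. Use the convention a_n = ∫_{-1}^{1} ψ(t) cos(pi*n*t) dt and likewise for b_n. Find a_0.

10

a_0 = ∫_{-1}^{1} ψ(t) dt = 10.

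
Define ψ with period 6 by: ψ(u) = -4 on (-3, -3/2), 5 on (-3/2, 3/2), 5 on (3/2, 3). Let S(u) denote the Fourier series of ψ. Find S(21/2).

u = 21/2 differs from u = -3/2 by 2 full period(s), and the series is 6-periodic.
At u = -3/2 the one-sided limits are ψ(-3/2^-) = -4 and ψ(-3/2^+) = 5.
By Dirichlet's theorem the series converges to their average, [(-4) + (5)]/2 = 1/2.

1/2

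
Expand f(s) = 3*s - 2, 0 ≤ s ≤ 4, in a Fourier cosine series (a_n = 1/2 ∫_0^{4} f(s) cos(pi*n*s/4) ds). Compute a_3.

-16/(3*pi**2)

a_3 = 1/2 ∫_0^{4} (3*s - 2) cos(3*pi*s/4) ds.
Integrating by parts (boundary term plus one more integral), an antiderivative of (3*s - 2) cos(3*pi*s/4) is 4*s*sin(3*pi*s/4)/pi - 8*sin(3*pi*s/4)/(3*pi) + 16*cos(3*pi*s/4)/(3*pi**2); evaluating from 0 to 4: ∫_{0}^{4} (3*s - 2) cos(3*pi*s/4) ds = (-16/(3*pi**2)) - (16/(3*pi**2)) = -32/(3*pi**2).
Hence a_3 = (1/2)·(-32/(3*pi**2)) = -16/(3*pi**2).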